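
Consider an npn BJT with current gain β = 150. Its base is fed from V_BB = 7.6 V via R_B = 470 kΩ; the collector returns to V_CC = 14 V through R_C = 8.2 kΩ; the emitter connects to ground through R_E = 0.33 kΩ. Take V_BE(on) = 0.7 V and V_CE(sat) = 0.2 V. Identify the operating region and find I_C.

saturation; I_C ≈ 1.6 mA

Assume active: I_B = (7.6 − 0.7)/(470 + 151×0.33) = 0.0133 mA, I_C = β·I_B = 1.99 mA.
Then V_CE = 14 − 1.99×8.2 − 2×0.33 = -2.99 V < 0.2 V — the active assumption fails.
Re-solve with V_CE = 0.2 V. KCL at the emitter: V_E/R_E = (V_BB−0.7−V_E)/R_B + (V_CC−0.2−V_E)/R_C, giving V_E = 0.538 V.
I_C = (V_CC − 0.2 − V_E)/R_C = (13.8 − 0.538)/8.2 = 1.62 mA.
Check: I_B = (6.9 − 0.538)/470 = 0.0135 mA, and β·I_B = 2.03 mA > I_C, confirming saturation.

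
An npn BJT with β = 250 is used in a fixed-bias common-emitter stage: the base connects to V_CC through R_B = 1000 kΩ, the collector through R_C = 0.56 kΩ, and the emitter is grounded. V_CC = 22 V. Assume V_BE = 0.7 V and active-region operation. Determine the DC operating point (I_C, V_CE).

I_C ≈ 5.3 mA, V_CE ≈ 19 V

Base loop: V_CC = I_B·R_B + V_BE, so I_B = (22 − 0.7)/1000 kΩ = 0.0213 mA.
In the active region I_C = β·I_B = 250 × 0.0213 = 5.33 mA.
Collector loop: V_CE = V_CC − I_C·R_C = 22 − 5.33×0.56 = 19 V.
Since V_CE = 19 V > V_CE(sat) ≈ 0.2 V, the transistor is in the active region as assumed.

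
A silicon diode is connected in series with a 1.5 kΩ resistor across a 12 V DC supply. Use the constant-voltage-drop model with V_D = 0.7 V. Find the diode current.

I ≈ 7.5 mA

KVL around the loop: 12 = V_D + I·R = 0.7 + I × 1.5 kΩ.
So I = (12 − 0.7) / 1.5 kΩ = 11.3 / 1.5 = 7.53 mA.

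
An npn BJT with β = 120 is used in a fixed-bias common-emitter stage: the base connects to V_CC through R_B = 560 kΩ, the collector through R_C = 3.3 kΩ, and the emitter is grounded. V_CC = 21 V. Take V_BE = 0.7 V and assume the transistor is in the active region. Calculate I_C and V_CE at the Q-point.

Base loop: V_CC = I_B·R_B + V_BE, so I_B = (21 − 0.7)/560 kΩ = 0.0363 mA.
In the active region I_C = β·I_B = 120 × 0.0363 = 4.35 mA.
Collector loop: V_CE = V_CC − I_C·R_C = 21 − 4.35×3.3 = 6.64 V.
Since V_CE = 6.64 V > V_CE(sat) ≈ 0.2 V, the transistor is in the active region as assumed.

I_C ≈ 4.4 mA, V_CE ≈ 6.6 V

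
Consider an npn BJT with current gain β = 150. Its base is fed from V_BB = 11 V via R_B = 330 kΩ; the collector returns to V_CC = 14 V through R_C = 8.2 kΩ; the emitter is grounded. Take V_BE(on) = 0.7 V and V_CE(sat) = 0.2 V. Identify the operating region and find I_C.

saturation; I_C ≈ 1.7 mA

Assume active: I_B = (11 − 0.7)/330 = 0.0312 mA, giving I_C = β·I_B = 4.68 mA.
But then V_CE = 14 − 4.68×8.2 = -24.4 V < V_CE(sat) = 0.2 V — impossible in the active region.
So the transistor is saturated. With V_CE = 0.2 V, I_C = (V_CC − 0.2)/R_C = 13.8/8.2 = 1.68 mA.
Check: β·I_B = 4.68 mA > I_C = 1.68 mA, confirming saturation.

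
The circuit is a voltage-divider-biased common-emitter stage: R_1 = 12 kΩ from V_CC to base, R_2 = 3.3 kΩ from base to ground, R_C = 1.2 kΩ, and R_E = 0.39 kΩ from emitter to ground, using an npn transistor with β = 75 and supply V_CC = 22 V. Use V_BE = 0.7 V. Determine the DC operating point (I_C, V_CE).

I_C ≈ 9.4 mA, V_CE ≈ 7 V

Thevenize the base divider: V_Th = V_CC·R_2/(R_1+R_2) = 22×3.3/15.3 = 4.75 V, R_Th = R_1‖R_2 = 2.59 kΩ.
Base-emitter loop: V_Th = I_B·R_Th + V_BE + (β+1)I_B·R_E, so I_B = (4.75 − 0.7) / (2.59 + 76×0.39) = 0.126 mA.
I_C = β·I_B = 75×0.126 = 9.41 mA, and I_E = (β+1)I_B = 9.54 mA.
V_CE = V_CC − I_C·R_C − I_E·R_E = 22 − 9.41×1.2 − 9.54×0.39 = 6.98 V.
V_CE = 6.98 V > 0.2 V confirms active-region operation.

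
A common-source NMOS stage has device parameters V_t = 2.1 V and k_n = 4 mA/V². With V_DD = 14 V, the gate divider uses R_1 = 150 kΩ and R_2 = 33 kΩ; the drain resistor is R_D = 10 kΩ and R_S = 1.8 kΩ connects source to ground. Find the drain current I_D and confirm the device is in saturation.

V_G = V_DD·R_2/(R_1+R_2) = 14×33/183 = 2.52 V.
Assume saturation: I_D = (k_n/2)(V_GS − V_t)² with V_GS = V_G − I_D·R_S = 2.52 − 1.8·I_D.
Substituting gives 6.48·I_D² − 4.06·I_D + 0.361 = 0, with roots I_D = 0.107 or 0.519 mA.
The root I_D = 0.519 mA gives V_GS = 1.59 V ≤ V_t, so take I_D = 0.107 mA.
Then V_GS = 2.33 V and V_DS = V_DD − I_D(R_D+R_S) = 14 − 0.107×11.8 = 12.7 V.
Saturation requires V_DS ≥ V_GS − V_t = 0.232 V; 12.7 ≥ 0.232 ✓.

I_D ≈ 0.11 mA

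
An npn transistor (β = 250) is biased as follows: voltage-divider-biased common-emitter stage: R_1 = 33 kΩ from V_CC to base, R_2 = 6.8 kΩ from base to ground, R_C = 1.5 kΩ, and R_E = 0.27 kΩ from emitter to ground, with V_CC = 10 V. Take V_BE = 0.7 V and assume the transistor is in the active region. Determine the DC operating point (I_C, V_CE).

Thevenize the base divider: V_Th = V_CC·R_2/(R_1+R_2) = 10×6.8/39.8 = 1.71 V, R_Th = R_1‖R_2 = 5.64 kΩ.
Base-emitter loop: V_Th = I_B·R_Th + V_BE + (β+1)I_B·R_E, so I_B = (1.71 − 0.7) / (5.64 + 251×0.27) = 0.0137 mA.
I_C = β·I_B = 250×0.0137 = 3.43 mA, and I_E = (β+1)I_B = 3.45 mA.
V_CE = V_CC − I_C·R_C − I_E·R_E = 10 − 3.43×1.5 − 3.45×0.27 = 3.92 V.
V_CE = 3.92 V > 0.2 V confirms active-region operation.

I_C ≈ 3.4 mA, V_CE ≈ 3.9 V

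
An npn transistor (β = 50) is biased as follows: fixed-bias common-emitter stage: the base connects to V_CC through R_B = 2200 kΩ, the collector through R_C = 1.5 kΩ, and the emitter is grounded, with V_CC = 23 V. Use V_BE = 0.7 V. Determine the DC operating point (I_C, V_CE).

I_C ≈ 0.51 mA, V_CE ≈ 22 V

Base loop: V_CC = I_B·R_B + V_BE, so I_B = (23 − 0.7)/2200 kΩ = 0.0101 mA.
In the active region I_C = β·I_B = 50 × 0.0101 = 0.507 mA.
Collector loop: V_CE = V_CC − I_C·R_C = 23 − 0.507×1.5 = 22.2 V.
Since V_CE = 22.2 V > V_CE(sat) ≈ 0.2 V, the transistor is in the active region as assumed.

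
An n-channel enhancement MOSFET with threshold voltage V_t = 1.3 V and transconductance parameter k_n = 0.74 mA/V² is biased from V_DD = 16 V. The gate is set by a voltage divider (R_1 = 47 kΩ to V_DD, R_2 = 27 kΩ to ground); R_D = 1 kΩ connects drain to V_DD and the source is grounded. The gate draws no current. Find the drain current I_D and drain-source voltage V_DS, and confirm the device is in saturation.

I_D ≈ 7.6 mA, V_DS ≈ 8.4 V

V_G = V_DD·R_2/(R_1+R_2) = 16×27/74 = 5.84 V. With the source grounded, V_GS = V_G = 5.84 V.
Assume saturation: I_D = (k_n/2)(V_GS − V_t)² = (0.74/2)×(5.84 − 1.3)² = 0.37×4.54² = 7.62 mA.
V_DS = V_DD − I_D·R_D = 16 − 7.62×1 = 8.38 V.
Saturation requires V_DS ≥ V_GS − V_t = 4.54 V; 8.38 ≥ 4.54 ✓.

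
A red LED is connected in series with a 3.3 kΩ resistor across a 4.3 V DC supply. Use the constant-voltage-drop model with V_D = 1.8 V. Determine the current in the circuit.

KVL around the loop: 4.3 = V_D + I·R = 1.8 + I × 3.3 kΩ.
So I = (4.3 − 1.8) / 3.3 kΩ = 2.5 / 3.3 = 0.758 mA.

I ≈ 0.76 mA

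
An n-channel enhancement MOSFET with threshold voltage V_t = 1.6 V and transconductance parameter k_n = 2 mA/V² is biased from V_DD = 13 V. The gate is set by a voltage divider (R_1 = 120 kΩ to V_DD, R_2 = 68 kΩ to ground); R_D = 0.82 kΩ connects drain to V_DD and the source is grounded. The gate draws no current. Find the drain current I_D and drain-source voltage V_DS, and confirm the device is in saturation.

V_G = V_DD·R_2/(R_1+R_2) = 13×68/188 = 4.7 V. With the source grounded, V_GS = V_G = 4.7 V.
Assume saturation: I_D = (k_n/2)(V_GS − V_t)² = (2/2)×(4.7 − 1.6)² = 1×3.1² = 9.62 mA.
V_DS = V_DD − I_D·R_D = 13 − 9.62×0.82 = 5.11 V.
Saturation requires V_DS ≥ V_GS − V_t = 3.1 V; 5.11 ≥ 3.1 ✓.

I_D ≈ 9.6 mA, V_DS ≈ 5.1 V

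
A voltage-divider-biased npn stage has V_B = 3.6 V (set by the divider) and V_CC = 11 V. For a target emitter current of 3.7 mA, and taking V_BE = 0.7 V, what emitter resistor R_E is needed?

R_E ≈ 0.78 kΩ

V_E = V_B − V_BE = 3.6 − 0.7 = 2.9 V.
R_E = V_E / I_E = 2.9 / 3.7 = 0.784 kΩ.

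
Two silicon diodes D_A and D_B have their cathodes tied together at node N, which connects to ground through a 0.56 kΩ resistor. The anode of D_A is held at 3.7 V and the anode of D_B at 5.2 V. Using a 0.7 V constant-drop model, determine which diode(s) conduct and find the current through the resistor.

Assume both conduct. Then node N would need to be at both 3.7−0.7 = 3 V and 5.2−0.7 = 4.5 V, which is impossible.
Assume only D_B conducts: V_N = 5.2 − 0.7 = 4.5 V, so I_R = 4.5/0.56 = 8.04 mA.
Check D_A: its anode-to-cathode voltage is 3.7 − 4.5 = -0.8 V < 0.7 V, so it is off. The assumption is consistent.

Only D_B conducts; I_R ≈ 8 mA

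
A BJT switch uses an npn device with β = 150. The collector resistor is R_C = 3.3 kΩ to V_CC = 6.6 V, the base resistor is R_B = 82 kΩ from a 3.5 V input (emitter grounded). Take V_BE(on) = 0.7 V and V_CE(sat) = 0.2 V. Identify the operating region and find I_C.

saturation; I_C ≈ 1.9 mA

Assume active: I_B = (3.5 − 0.7)/82 = 0.0341 mA, giving I_C = β·I_B = 5.12 mA.
But then V_CE = 6.6 − 5.12×3.3 = -10.3 V < V_CE(sat) = 0.2 V — impossible in the active region.
So the transistor is saturated. With V_CE = 0.2 V, I_C = (V_CC − 0.2)/R_C = 6.4/3.3 = 1.94 mA.
Check: β·I_B = 5.12 mA > I_C = 1.94 mA, confirming saturation.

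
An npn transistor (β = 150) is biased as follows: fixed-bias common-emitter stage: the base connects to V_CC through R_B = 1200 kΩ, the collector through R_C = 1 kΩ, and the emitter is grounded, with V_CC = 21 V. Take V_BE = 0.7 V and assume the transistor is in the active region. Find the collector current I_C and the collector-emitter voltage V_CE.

I_C ≈ 2.5 mA, V_CE ≈ 18 V

Base loop: V_CC = I_B·R_B + V_BE, so I_B = (21 − 0.7)/1200 kΩ = 0.0169 mA.
In the active region I_C = β·I_B = 150 × 0.0169 = 2.54 mA.
Collector loop: V_CE = V_CC − I_C·R_C = 21 − 2.54×1 = 18.5 V.
Since V_CE = 18.5 V > V_CE(sat) ≈ 0.2 V, the transistor is in the active region as assumed.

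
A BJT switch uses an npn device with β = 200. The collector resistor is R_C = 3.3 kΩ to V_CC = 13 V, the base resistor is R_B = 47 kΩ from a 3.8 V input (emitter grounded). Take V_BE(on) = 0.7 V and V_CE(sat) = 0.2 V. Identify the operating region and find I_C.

Assume active: I_B = (3.8 − 0.7)/47 = 0.066 mA, giving I_C = β·I_B = 13.2 mA.
But then V_CE = 13 − 13.2×3.3 = -30.5 V < V_CE(sat) = 0.2 V — impossible in the active region.
So the transistor is saturated. With V_CE = 0.2 V, I_C = (V_CC − 0.2)/R_C = 12.8/3.3 = 3.88 mA.
Check: β·I_B = 13.2 mA > I_C = 3.88 mA, confirming saturation.

saturation; I_C ≈ 3.9 mA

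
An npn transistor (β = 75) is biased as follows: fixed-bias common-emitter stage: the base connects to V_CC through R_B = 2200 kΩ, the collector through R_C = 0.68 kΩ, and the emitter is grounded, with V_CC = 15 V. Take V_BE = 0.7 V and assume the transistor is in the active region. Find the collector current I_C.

I_C ≈ 0.49 mA

Base loop: V_CC = I_B·R_B + V_BE, so I_B = (15 − 0.7)/2200 kΩ = 0.0065 mA.
In the active region I_C = β·I_B = 75 × 0.0065 = 0.488 mA.
Collector loop: V_CE = V_CC − I_C·R_C = 15 − 0.488×0.68 = 14.7 V.
Since V_CE = 14.7 V > V_CE(sat) ≈ 0.2 V, the transistor is in the active region as assumed.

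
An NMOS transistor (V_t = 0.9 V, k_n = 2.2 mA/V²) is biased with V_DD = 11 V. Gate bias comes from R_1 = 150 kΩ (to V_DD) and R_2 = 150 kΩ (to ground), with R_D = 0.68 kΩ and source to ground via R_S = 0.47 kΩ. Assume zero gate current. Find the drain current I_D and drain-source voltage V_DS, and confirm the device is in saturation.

V_G = V_DD·R_2/(R_1+R_2) = 11×150/300 = 5.5 V.
Assume saturation: I_D = (k_n/2)(V_GS − V_t)² with V_GS = V_G − I_D·R_S = 5.5 − 0.47·I_D.
Substituting gives 0.243·I_D² − 5.76·I_D + 23.3 = 0, with roots I_D = 5.17 or 18.5 mA.
The root I_D = 18.5 mA gives V_GS = -3.2 V ≤ V_t, so take I_D = 5.17 mA.
Then V_GS = 3.07 V and V_DS = V_DD − I_D(R_D+R_S) = 11 − 5.17×1.15 = 5.05 V.
Saturation requires V_DS ≥ V_GS − V_t = 2.17 V; 5.05 ≥ 2.17 ✓.

I_D ≈ 5.2 mA, V_DS ≈ 5.1 V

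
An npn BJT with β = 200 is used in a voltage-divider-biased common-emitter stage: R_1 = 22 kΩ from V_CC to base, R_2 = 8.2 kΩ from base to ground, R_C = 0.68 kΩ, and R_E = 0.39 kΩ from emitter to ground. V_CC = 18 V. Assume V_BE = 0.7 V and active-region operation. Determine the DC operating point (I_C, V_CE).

Thevenize the base divider: V_Th = V_CC·R_2/(R_1+R_2) = 18×8.2/30.2 = 4.89 V, R_Th = R_1‖R_2 = 5.97 kΩ.
Base-emitter loop: V_Th = I_B·R_Th + V_BE + (β+1)I_B·R_E, so I_B = (4.89 − 0.7) / (5.97 + 201×0.39) = 0.0496 mA.
I_C = β·I_B = 200×0.0496 = 9.93 mA, and I_E = (β+1)I_B = 9.98 mA.
V_CE = V_CC − I_C·R_C − I_E·R_E = 18 − 9.93×0.68 − 9.98×0.39 = 7.36 V.
V_CE = 7.36 V > 0.2 V confirms active-region operation.

I_C ≈ 9.9 mA, V_CE ≈ 7.4 V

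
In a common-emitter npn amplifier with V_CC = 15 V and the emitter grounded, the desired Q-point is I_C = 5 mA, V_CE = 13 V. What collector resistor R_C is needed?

Collector loop: V_CC = I_C·R_C + V_CE.
R_C = (V_CC − V_CE)/I_C = (15 − 13)/5 = 0.4 kΩ.

R_C ≈ 0.4 kΩ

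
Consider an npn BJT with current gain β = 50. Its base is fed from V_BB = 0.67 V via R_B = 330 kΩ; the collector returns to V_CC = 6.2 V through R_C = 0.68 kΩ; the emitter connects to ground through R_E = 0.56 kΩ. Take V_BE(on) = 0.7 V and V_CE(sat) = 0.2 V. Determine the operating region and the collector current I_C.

V_BB = 0.67 V ≤ V_BE(on) = 0.7 V, so the base-emitter junction is not forward biased.
The transistor is in cutoff: I_B = I_C = 0.

cutoff; I_C ≈ 0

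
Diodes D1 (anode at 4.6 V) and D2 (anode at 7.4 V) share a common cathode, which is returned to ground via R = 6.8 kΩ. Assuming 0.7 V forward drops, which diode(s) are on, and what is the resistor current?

Only D2 conducts; I_R ≈ 0.99 mA

Assume both conduct. Then node N would need to be at both 4.6−0.7 = 3.9 V and 7.4−0.7 = 6.7 V, which is impossible.
Assume only D2 conducts: V_N = 7.4 − 0.7 = 6.7 V, so I_R = 6.7/6.8 = 0.985 mA.
Check D1: its anode-to-cathode voltage is 4.6 − 6.7 = -2.1 V < 0.7 V, so it is off. The assumption is consistent.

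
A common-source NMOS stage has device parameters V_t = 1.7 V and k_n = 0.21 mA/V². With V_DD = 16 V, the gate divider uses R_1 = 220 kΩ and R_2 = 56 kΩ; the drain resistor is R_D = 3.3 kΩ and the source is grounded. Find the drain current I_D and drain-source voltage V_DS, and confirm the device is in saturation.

I_D ≈ 0.25 mA, V_DS ≈ 15 V

V_G = V_DD·R_2/(R_1+R_2) = 16×56/276 = 3.25 V. With the source grounded, V_GS = V_G = 3.25 V.
Assume saturation: I_D = (k_n/2)(V_GS − V_t)² = (0.21/2)×(3.25 − 1.7)² = 0.105×1.55² = 0.251 mA.
V_DS = V_DD − I_D·R_D = 16 − 0.251×3.3 = 15.2 V.
Saturation requires V_DS ≥ V_GS − V_t = 1.55 V; 15.2 ≥ 1.55 ✓.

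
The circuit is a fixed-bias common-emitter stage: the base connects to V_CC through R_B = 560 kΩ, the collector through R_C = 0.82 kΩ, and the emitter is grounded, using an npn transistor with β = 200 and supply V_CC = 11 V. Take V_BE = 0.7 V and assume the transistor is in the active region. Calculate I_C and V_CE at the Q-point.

Base loop: V_CC = I_B·R_B + V_BE, so I_B = (11 − 0.7)/560 kΩ = 0.0184 mA.
In the active region I_C = β·I_B = 200 × 0.0184 = 3.68 mA.
Collector loop: V_CE = V_CC − I_C·R_C = 11 − 3.68×0.82 = 7.98 V.
Since V_CE = 7.98 V > V_CE(sat) ≈ 0.2 V, the transistor is in the active region as assumed.

I_C ≈ 3.7 mA, V_CE ≈ 8 V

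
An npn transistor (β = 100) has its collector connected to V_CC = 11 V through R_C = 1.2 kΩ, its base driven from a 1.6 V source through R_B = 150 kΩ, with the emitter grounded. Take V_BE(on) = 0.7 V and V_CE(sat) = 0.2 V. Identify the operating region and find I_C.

Assume active. Base-emitter loop: I_B = (V_BB − V_BE)/R_B = (1.6 − 0.7)/150 = 0.006 mA.
I_C = β·I_B = 100×0.006 = 0.6 mA.
V_CE = V_CC − I_C·R_C = 11 − 0.6×1.2 = 10.3 V > V_CE(sat), so the active-region assumption holds.

active; I_C ≈ 0.6 mA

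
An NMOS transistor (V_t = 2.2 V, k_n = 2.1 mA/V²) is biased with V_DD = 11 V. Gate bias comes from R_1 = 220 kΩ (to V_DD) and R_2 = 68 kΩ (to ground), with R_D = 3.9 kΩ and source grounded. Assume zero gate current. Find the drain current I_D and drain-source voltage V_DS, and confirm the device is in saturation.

V_G = V_DD·R_2/(R_1+R_2) = 11×68/288 = 2.6 V. With the source grounded, V_GS = V_G = 2.6 V.
Assume saturation: I_D = (k_n/2)(V_GS − V_t)² = (2.1/2)×(2.6 − 2.2)² = 1.05×0.397² = 0.166 mA.
V_DS = V_DD − I_D·R_D = 11 − 0.166×3.9 = 10.4 V.
Saturation requires V_DS ≥ V_GS − V_t = 0.397 V; 10.4 ≥ 0.397 ✓.

I_D ≈ 0.17 mA, V_DS ≈ 10 V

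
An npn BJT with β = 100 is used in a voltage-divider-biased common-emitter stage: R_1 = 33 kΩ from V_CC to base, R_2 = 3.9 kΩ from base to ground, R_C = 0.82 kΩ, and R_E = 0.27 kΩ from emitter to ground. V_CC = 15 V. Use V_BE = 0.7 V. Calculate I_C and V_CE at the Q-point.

I_C ≈ 2.9 mA, V_CE ≈ 12 V

Thevenize the base divider: V_Th = V_CC·R_2/(R_1+R_2) = 15×3.9/36.9 = 1.59 V, R_Th = R_1‖R_2 = 3.49 kΩ.
Base-emitter loop: V_Th = I_B·R_Th + V_BE + (β+1)I_B·R_E, so I_B = (1.59 − 0.7) / (3.49 + 101×0.27) = 0.0288 mA.
I_C = β·I_B = 100×0.0288 = 2.88 mA, and I_E = (β+1)I_B = 2.91 mA.
V_CE = V_CC − I_C·R_C − I_E·R_E = 15 − 2.88×0.82 − 2.91×0.27 = 11.9 V.
V_CE = 11.9 V > 0.2 V confirms active-region operation.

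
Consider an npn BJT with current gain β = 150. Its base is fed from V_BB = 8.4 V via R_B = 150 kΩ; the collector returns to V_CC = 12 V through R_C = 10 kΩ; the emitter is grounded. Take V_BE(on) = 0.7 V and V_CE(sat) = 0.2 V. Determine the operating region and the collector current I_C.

Assume active: I_B = (8.4 − 0.7)/150 = 0.0513 mA, giving I_C = β·I_B = 7.7 mA.
But then V_CE = 12 − 7.7×10 = -65 V < V_CE(sat) = 0.2 V — impossible in the active region.
So the transistor is saturated. With V_CE = 0.2 V, I_C = (V_CC − 0.2)/R_C = 11.8/10 = 1.18 mA.
Check: β·I_B = 7.7 mA > I_C = 1.18 mA, confirming saturation.

saturation; I_C ≈ 1.2 mA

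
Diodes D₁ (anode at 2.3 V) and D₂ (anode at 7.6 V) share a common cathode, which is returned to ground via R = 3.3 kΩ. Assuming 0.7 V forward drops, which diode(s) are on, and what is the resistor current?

Assume both conduct. Then node N would need to be at both 2.3−0.7 = 1.6 V and 7.6−0.7 = 6.9 V, which is impossible.
Assume only D₂ conducts: V_N = 7.6 − 0.7 = 6.9 V, so I_R = 6.9/3.3 = 2.09 mA.
Check D₁: its anode-to-cathode voltage is 2.3 − 6.9 = -4.6 V < 0.7 V, so it is off. The assumption is consistent.

Only D₂ conducts; I_R ≈ 2.1 mA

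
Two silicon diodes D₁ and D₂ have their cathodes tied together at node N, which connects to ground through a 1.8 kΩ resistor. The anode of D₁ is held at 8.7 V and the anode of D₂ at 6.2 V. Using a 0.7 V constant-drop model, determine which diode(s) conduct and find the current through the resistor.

Assume both conduct. Then node N would need to be at both 8.7−0.7 = 8 V and 6.2−0.7 = 5.5 V, which is impossible.
Assume only D₁ conducts: V_N = 8.7 − 0.7 = 8 V, so I_R = 8/1.8 = 4.44 mA.
Check D₂: its anode-to-cathode voltage is 6.2 − 8 = -1.8 V < 0.7 V, so it is off. The assumption is consistent.

Only D₁ conducts; I_R ≈ 4.4 mA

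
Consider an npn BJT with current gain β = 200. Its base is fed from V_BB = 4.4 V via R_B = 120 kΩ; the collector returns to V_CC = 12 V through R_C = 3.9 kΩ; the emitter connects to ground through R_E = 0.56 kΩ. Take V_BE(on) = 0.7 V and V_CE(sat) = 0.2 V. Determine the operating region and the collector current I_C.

saturation; I_C ≈ 2.6 mA

Assume active: I_B = (4.4 − 0.7)/(120 + 201×0.56) = 0.0159 mA, I_C = β·I_B = 3.18 mA.
Then V_CE = 12 − 3.18×3.9 − 3.2×0.56 = -2.2 V < 0.2 V — the active assumption fails.
Re-solve with V_CE = 0.2 V. KCL at the emitter: V_E/R_E = (V_BB−0.7−V_E)/R_B + (V_CC−0.2−V_E)/R_C, giving V_E = 1.49 V.
I_C = (V_CC − 0.2 − V_E)/R_C = (11.8 − 1.49)/3.9 = 2.64 mA.
Check: I_B = (3.7 − 1.49)/120 = 0.0184 mA, and β·I_B = 3.68 mA > I_C, confirming saturation.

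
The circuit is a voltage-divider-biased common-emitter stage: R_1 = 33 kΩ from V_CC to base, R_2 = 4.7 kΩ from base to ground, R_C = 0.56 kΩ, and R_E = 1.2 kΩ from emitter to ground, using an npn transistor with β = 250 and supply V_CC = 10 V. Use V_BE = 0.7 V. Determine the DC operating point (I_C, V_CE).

Thevenize the base divider: V_Th = V_CC·R_2/(R_1+R_2) = 10×4.7/37.7 = 1.25 V, R_Th = R_1‖R_2 = 4.11 kΩ.
Base-emitter loop: V_Th = I_B·R_Th + V_BE + (β+1)I_B·R_E, so I_B = (1.25 − 0.7) / (4.11 + 251×1.2) = 0.00179 mA.
I_C = β·I_B = 250×0.00179 = 0.448 mA, and I_E = (β+1)I_B = 0.449 mA.
V_CE = V_CC − I_C·R_C − I_E·R_E = 10 − 0.448×0.56 − 0.449×1.2 = 9.21 V.
V_CE = 9.21 V > 0.2 V confirms active-region operation.

I_C ≈ 0.45 mA, V_CE ≈ 9.2 V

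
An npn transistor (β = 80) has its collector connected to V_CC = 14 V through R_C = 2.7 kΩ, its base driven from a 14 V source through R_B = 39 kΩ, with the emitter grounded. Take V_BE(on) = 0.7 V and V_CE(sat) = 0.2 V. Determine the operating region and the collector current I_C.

Assume active: I_B = (14 − 0.7)/39 = 0.341 mA, giving I_C = β·I_B = 27.3 mA.
But then V_CE = 14 − 27.3×2.7 = -59.7 V < V_CE(sat) = 0.2 V — impossible in the active region.
So the transistor is saturated. With V_CE = 0.2 V, I_C = (V_CC − 0.2)/R_C = 13.8/2.7 = 5.11 mA.
Check: β·I_B = 27.3 mA > I_C = 5.11 mA, confirming saturation.

saturation; I_C ≈ 5.1 mA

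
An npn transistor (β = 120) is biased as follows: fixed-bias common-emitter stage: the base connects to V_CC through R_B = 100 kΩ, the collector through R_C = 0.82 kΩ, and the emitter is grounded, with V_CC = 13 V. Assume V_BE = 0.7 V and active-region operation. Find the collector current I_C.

Base loop: V_CC = I_B·R_B + V_BE, so I_B = (13 − 0.7)/100 kΩ = 0.123 mA.
In the active region I_C = β·I_B = 120 × 0.123 = 14.8 mA.
Collector loop: V_CE = V_CC − I_C·R_C = 13 − 14.8×0.82 = 0.897 V.
Since V_CE = 0.897 V > V_CE(sat) ≈ 0.2 V, the transistor is in the active region as assumed.

I_C ≈ 15 mA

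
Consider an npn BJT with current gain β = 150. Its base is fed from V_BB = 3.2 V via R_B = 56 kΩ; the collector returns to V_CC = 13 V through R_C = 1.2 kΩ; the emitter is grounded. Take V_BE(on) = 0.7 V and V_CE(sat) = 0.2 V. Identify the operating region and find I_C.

Assume active. Base-emitter loop: I_B = (V_BB − V_BE)/R_B = (3.2 − 0.7)/56 = 0.0446 mA.
I_C = β·I_B = 150×0.0446 = 6.7 mA.
V_CE = V_CC − I_C·R_C = 13 − 6.7×1.2 = 4.96 V > V_CE(sat), so the active-region assumption holds.

active; I_C ≈ 6.7 mA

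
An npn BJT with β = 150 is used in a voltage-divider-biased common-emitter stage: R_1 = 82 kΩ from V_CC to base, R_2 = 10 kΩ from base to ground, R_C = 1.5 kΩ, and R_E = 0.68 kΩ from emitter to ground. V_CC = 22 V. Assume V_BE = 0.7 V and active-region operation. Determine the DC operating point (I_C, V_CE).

Thevenize the base divider: V_Th = V_CC·R_2/(R_1+R_2) = 22×10/92 = 2.39 V, R_Th = R_1‖R_2 = 8.91 kΩ.
Base-emitter loop: V_Th = I_B·R_Th + V_BE + (β+1)I_B·R_E, so I_B = (2.39 − 0.7) / (8.91 + 151×0.68) = 0.0152 mA.
I_C = β·I_B = 150×0.0152 = 2.27 mA, and I_E = (β+1)I_B = 2.29 mA.
V_CE = V_CC − I_C·R_C − I_E·R_E = 22 − 2.27×1.5 − 2.29×0.68 = 17 V.
V_CE = 17 V > 0.2 V confirms active-region operation.

I_C ≈ 2.3 mA, V_CE ≈ 17 V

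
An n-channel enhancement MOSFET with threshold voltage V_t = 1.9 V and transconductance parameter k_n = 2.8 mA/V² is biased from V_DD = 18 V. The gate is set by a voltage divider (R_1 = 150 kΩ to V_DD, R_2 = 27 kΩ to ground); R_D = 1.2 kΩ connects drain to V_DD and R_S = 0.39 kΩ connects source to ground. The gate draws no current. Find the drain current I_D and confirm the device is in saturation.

V_G = V_DD·R_2/(R_1+R_2) = 18×27/177 = 2.75 V.
Assume saturation: I_D = (k_n/2)(V_GS − V_t)² with V_GS = V_G − I_D·R_S = 2.75 − 0.39·I_D.
Substituting gives 0.213·I_D² − 1.92·I_D + 1 = 0, with roots I_D = 0.555 or 8.48 mA.
The root I_D = 8.48 mA gives V_GS = -0.561 V ≤ V_t, so take I_D = 0.555 mA.
Then V_GS = 2.53 V and V_DS = V_DD − I_D(R_D+R_S) = 18 − 0.555×1.59 = 17.1 V.
Saturation requires V_DS ≥ V_GS − V_t = 0.629 V; 17.1 ≥ 0.629 ✓.

I_D ≈ 0.55 mA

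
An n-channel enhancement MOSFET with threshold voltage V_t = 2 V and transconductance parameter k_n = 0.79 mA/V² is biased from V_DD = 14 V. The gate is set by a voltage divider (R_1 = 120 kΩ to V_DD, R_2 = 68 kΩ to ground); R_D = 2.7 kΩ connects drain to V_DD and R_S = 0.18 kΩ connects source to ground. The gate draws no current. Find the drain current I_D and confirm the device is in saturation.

V_G = V_DD·R_2/(R_1+R_2) = 14×68/188 = 5.06 V.
Assume saturation: I_D = (k_n/2)(V_GS − V_t)² with V_GS = V_G − I_D·R_S = 5.06 − 0.18·I_D.
Substituting gives 0.0128·I_D² − 1.44·I_D + 3.71 = 0, with roots I_D = 2.65 or 110 mA.
The root I_D = 110 mA gives V_GS = -14.7 V ≤ V_t, so take I_D = 2.65 mA.
Then V_GS = 4.59 V and V_DS = V_DD − I_D(R_D+R_S) = 14 − 2.65×2.88 = 6.38 V.
Saturation requires V_DS ≥ V_GS − V_t = 2.59 V; 6.38 ≥ 2.59 ✓.

I_D ≈ 2.6 mA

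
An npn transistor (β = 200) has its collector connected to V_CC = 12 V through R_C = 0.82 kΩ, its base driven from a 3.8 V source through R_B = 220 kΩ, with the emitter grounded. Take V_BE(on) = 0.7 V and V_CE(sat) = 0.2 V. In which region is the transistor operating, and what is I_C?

Assume active. Base-emitter loop: I_B = (V_BB − V_BE)/R_B = (3.8 − 0.7)/220 = 0.0141 mA.
I_C = β·I_B = 200×0.0141 = 2.82 mA.
V_CE = V_CC − I_C·R_C = 12 − 2.82×0.82 = 9.69 V > V_CE(sat), so the active-region assumption holds.

active; I_C ≈ 2.8 mA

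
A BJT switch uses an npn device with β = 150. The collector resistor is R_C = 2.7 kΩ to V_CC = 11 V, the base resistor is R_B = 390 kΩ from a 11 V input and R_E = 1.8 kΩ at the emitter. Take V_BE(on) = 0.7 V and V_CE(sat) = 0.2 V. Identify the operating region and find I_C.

active; I_C ≈ 2.3 mA

Assume active. Base-emitter loop: I_B = (V_BB − V_BE)/(R_B + (β+1)R_E) = (11 − 0.7)/(390 + 151×1.8) = 0.0156 mA.
I_C = β·I_B = 150×0.0156 = 2.33 mA.
V_CE = V_CC − I_C·R_C − I_E·R_E = 11 − 2.33×2.7 − 2.35×1.8 = 0.467 V > V_CE(sat), so the active-region assumption holds.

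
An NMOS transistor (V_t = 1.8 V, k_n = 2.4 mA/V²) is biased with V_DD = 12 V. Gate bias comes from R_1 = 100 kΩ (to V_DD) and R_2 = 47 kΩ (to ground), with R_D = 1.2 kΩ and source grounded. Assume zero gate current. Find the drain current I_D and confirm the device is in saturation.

V_G = V_DD·R_2/(R_1+R_2) = 12×47/147 = 3.84 V. With the source grounded, V_GS = V_G = 3.84 V.
Assume saturation: I_D = (k_n/2)(V_GS − V_t)² = (2.4/2)×(3.84 − 1.8)² = 1.2×2.04² = 4.98 mA.
V_DS = V_DD − I_D·R_D = 12 − 4.98×1.2 = 6.03 V.
Saturation requires V_DS ≥ V_GS − V_t = 2.04 V; 6.03 ≥ 2.04 ✓.

I_D ≈ 5 mA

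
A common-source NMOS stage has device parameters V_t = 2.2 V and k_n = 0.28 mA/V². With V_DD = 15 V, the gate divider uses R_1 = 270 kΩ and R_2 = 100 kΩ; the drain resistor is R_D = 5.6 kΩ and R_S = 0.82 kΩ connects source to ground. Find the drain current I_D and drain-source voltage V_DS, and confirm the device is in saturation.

I_D ≈ 0.35 mA, V_DS ≈ 13 V

V_G = V_DD·R_2/(R_1+R_2) = 15×100/370 = 4.05 V.
Assume saturation: I_D = (k_n/2)(V_GS − V_t)² with V_GS = V_G − I_D·R_S = 4.05 − 0.82·I_D.
Substituting gives 0.0941·I_D² − 1.43·I_D + 0.481 = 0, with roots I_D = 0.345 or 14.8 mA.
The root I_D = 14.8 mA gives V_GS = -8.08 V ≤ V_t, so take I_D = 0.345 mA.
Then V_GS = 3.77 V and V_DS = V_DD − I_D(R_D+R_S) = 15 − 0.345×6.42 = 12.8 V.
Saturation requires V_DS ≥ V_GS − V_t = 1.57 V; 12.8 ≥ 1.57 ✓.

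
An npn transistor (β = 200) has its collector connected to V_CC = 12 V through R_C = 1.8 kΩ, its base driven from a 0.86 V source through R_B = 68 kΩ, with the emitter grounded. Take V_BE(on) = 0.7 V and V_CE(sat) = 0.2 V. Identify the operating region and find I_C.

active; I_C ≈ 0.47 mA

Assume active. Base-emitter loop: I_B = (V_BB − V_BE)/R_B = (0.86 − 0.7)/68 = 0.00235 mA.
I_C = β·I_B = 200×0.00235 = 0.471 mA.
V_CE = V_CC − I_C·R_C = 12 − 0.471×1.8 = 11.2 V > V_CE(sat), so the active-region assumption holds.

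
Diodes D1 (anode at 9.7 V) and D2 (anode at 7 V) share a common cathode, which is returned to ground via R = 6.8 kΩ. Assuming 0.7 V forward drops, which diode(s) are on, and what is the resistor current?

Only D1 conducts; I_R ≈ 1.3 mA

Assume both conduct. Then node N would need to be at both 9.7−0.7 = 9 V and 7−0.7 = 6.3 V, which is impossible.
Assume only D1 conducts: V_N = 9.7 − 0.7 = 9 V, so I_R = 9/6.8 = 1.32 mA.
Check D2: its anode-to-cathode voltage is 7 − 9 = -2 V < 0.7 V, so it is off. The assumption is consistent.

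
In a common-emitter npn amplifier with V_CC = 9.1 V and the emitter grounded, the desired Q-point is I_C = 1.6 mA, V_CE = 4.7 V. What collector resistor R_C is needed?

Collector loop: V_CC = I_C·R_C + V_CE.
R_C = (V_CC − V_CE)/I_C = (9.1 − 4.7)/1.6 = 2.75 kΩ.

R_C ≈ 2.7 kΩ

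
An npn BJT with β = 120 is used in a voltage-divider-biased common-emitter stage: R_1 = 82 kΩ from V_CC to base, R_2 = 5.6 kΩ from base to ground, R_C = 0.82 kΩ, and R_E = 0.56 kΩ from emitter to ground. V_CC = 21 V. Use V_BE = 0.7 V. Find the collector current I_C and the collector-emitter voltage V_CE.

Thevenize the base divider: V_Th = V_CC·R_2/(R_1+R_2) = 21×5.6/87.6 = 1.34 V, R_Th = R_1‖R_2 = 5.24 kΩ.
Base-emitter loop: V_Th = I_B·R_Th + V_BE + (β+1)I_B·R_E, so I_B = (1.34 − 0.7) / (5.24 + 121×0.56) = 0.0088 mA.
I_C = β·I_B = 120×0.0088 = 1.06 mA, and I_E = (β+1)I_B = 1.06 mA.
V_CE = V_CC − I_C·R_C − I_E·R_E = 21 − 1.06×0.82 − 1.06×0.56 = 19.5 V.
V_CE = 19.5 V > 0.2 V confirms active-region operation.

I_C ≈ 1.1 mA, V_CE ≈ 20 V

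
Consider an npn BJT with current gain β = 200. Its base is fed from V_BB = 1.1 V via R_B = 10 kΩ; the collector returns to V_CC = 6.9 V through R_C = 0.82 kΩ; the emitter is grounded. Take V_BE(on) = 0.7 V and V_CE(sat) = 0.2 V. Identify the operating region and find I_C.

Assume active. Base-emitter loop: I_B = (V_BB − V_BE)/R_B = (1.1 − 0.7)/10 = 0.04 mA.
I_C = β·I_B = 200×0.04 = 8 mA.
V_CE = V_CC − I_C·R_C = 6.9 − 8×0.82 = 0.34 V > V_CE(sat), so the active-region assumption holds.

active; I_C ≈ 8 mA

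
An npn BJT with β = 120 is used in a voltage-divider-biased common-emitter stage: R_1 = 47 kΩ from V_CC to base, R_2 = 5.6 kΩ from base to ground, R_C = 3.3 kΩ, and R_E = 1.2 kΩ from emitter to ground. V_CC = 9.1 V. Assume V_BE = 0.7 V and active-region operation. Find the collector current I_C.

Thevenize the base divider: V_Th = V_CC·R_2/(R_1+R_2) = 9.1×5.6/52.6 = 0.969 V, R_Th = R_1‖R_2 = 5 kΩ.
Base-emitter loop: V_Th = I_B·R_Th + V_BE + (β+1)I_B·R_E, so I_B = (0.969 − 0.7) / (5 + 121×1.2) = 0.00179 mA.
I_C = β·I_B = 120×0.00179 = 0.215 mA, and I_E = (β+1)I_B = 0.217 mA.
V_CE = V_CC − I_C·R_C − I_E·R_E = 9.1 − 0.215×3.3 − 0.217×1.2 = 8.13 V.
V_CE = 8.13 V > 0.2 V confirms active-region operation.

I_C ≈ 0.21 mA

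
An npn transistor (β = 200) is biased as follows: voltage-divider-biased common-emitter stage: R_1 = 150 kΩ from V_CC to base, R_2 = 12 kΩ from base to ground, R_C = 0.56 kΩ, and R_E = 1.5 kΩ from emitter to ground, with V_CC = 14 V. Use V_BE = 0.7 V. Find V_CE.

V_CE ≈ 14 V

Thevenize the base divider: V_Th = V_CC·R_2/(R_1+R_2) = 14×12/162 = 1.04 V, R_Th = R_1‖R_2 = 11.1 kΩ.
Base-emitter loop: V_Th = I_B·R_Th + V_BE + (β+1)I_B·R_E, so I_B = (1.04 − 0.7) / (11.1 + 201×1.5) = 0.00108 mA.
I_C = β·I_B = 200×0.00108 = 0.216 mA, and I_E = (β+1)I_B = 0.217 mA.
V_CE = V_CC − I_C·R_C − I_E·R_E = 14 − 0.216×0.56 − 0.217×1.5 = 13.6 V.
V_CE = 13.6 V > 0.2 V confirms active-region operation.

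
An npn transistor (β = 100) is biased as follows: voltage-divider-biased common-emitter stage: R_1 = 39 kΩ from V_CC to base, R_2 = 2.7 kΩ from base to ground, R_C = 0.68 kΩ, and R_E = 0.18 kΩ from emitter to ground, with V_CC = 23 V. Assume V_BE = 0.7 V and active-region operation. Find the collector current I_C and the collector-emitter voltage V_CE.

I_C ≈ 3.8 mA, V_CE ≈ 20 V

Thevenize the base divider: V_Th = V_CC·R_2/(R_1+R_2) = 23×2.7/41.7 = 1.49 V, R_Th = R_1‖R_2 = 2.53 kΩ.
Base-emitter loop: V_Th = I_B·R_Th + V_BE + (β+1)I_B·R_E, so I_B = (1.49 − 0.7) / (2.53 + 101×0.18) = 0.0381 mA.
I_C = β·I_B = 100×0.0381 = 3.81 mA, and I_E = (β+1)I_B = 3.85 mA.
V_CE = V_CC − I_C·R_C − I_E·R_E = 23 − 3.81×0.68 − 3.85×0.18 = 19.7 V.
V_CE = 19.7 V > 0.2 V confirms active-region operation.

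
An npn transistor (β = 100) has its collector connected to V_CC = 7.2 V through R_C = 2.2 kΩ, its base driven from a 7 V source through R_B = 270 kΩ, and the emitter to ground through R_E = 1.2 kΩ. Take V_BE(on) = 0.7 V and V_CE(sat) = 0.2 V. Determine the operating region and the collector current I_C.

Assume active. Base-emitter loop: I_B = (V_BB − V_BE)/(R_B + (β+1)R_E) = (7 − 0.7)/(270 + 101×1.2) = 0.0161 mA.
I_C = β·I_B = 100×0.0161 = 1.61 mA.
V_CE = V_CC − I_C·R_C − I_E·R_E = 7.2 − 1.61×2.2 − 1.63×1.2 = 1.71 V > V_CE(sat), so the active-region assumption holds.

active; I_C ≈ 1.6 mA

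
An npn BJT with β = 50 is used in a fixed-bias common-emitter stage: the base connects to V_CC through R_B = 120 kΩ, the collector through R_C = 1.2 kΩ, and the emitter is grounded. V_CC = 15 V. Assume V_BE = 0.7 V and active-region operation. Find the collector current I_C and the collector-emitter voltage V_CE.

I_C ≈ 6 mA, V_CE ≈ 7.8 V

Base loop: V_CC = I_B·R_B + V_BE, so I_B = (15 − 0.7)/120 kΩ = 0.119 mA.
In the active region I_C = β·I_B = 50 × 0.119 = 5.96 mA.
Collector loop: V_CE = V_CC − I_C·R_C = 15 − 5.96×1.2 = 7.85 V.
Since V_CE = 7.85 V > V_CE(sat) ≈ 0.2 V, the transistor is in the active region as assumed.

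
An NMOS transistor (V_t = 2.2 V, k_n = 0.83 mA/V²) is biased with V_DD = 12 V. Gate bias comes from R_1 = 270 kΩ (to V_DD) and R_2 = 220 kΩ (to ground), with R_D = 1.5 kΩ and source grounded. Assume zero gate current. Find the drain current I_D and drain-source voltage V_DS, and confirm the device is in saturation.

I_D ≈ 4.2 mA, V_DS ≈ 5.7 V

V_G = V_DD·R_2/(R_1+R_2) = 12×220/490 = 5.39 V. With the source grounded, V_GS = V_G = 5.39 V.
Assume saturation: I_D = (k_n/2)(V_GS − V_t)² = (0.83/2)×(5.39 − 2.2)² = 0.415×3.19² = 4.22 mA.
V_DS = V_DD − I_D·R_D = 12 − 4.22×1.5 = 5.67 V.
Saturation requires V_DS ≥ V_GS − V_t = 3.19 V; 5.67 ≥ 3.19 ✓.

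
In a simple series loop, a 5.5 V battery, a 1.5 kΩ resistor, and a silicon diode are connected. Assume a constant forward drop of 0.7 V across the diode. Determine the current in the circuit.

I ≈ 3.2 mA

KVL around the loop: 5.5 = V_D + I·R = 0.7 + I × 1.5 kΩ.
So I = (5.5 − 0.7) / 1.5 kΩ = 4.8 / 1.5 = 3.2 mA.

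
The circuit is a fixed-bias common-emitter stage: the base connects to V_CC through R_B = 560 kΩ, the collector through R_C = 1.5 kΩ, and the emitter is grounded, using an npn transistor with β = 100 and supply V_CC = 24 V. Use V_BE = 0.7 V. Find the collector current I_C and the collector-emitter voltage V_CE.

I_C ≈ 4.2 mA, V_CE ≈ 18 V

Base loop: V_CC = I_B·R_B + V_BE, so I_B = (24 − 0.7)/560 kΩ = 0.0416 mA.
In the active region I_C = β·I_B = 100 × 0.0416 = 4.16 mA.
Collector loop: V_CE = V_CC − I_C·R_C = 24 − 4.16×1.5 = 17.8 V.
Since V_CE = 17.8 V > V_CE(sat) ≈ 0.2 V, the transistor is in the active region as assumed.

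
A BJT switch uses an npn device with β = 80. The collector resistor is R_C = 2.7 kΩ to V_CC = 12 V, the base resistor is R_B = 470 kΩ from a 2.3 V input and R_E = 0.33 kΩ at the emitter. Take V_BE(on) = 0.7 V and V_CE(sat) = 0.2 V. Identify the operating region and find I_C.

Assume active. Base-emitter loop: I_B = (V_BB − V_BE)/(R_B + (β+1)R_E) = (2.3 − 0.7)/(470 + 81×0.33) = 0.00322 mA.
I_C = β·I_B = 80×0.00322 = 0.258 mA.
V_CE = V_CC − I_C·R_C − I_E·R_E = 12 − 0.258×2.7 − 0.261×0.33 = 11.2 V > V_CE(sat), so the active-region assumption holds.

active; I_C ≈ 0.26 mA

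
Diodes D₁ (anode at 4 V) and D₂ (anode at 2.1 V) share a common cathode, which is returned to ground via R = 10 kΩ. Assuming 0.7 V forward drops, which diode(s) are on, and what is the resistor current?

Assume both conduct. Then node N would need to be at both 4−0.7 = 3.3 V and 2.1−0.7 = 1.4 V, which is impossible.
Assume only D₁ conducts: V_N = 4 − 0.7 = 3.3 V, so I_R = 3.3/10 = 0.33 mA.
Check D₂: its anode-to-cathode voltage is 2.1 − 3.3 = -1.2 V < 0.7 V, so it is off. The assumption is consistent.

Only D₁ conducts; I_R ≈ 0.33 mA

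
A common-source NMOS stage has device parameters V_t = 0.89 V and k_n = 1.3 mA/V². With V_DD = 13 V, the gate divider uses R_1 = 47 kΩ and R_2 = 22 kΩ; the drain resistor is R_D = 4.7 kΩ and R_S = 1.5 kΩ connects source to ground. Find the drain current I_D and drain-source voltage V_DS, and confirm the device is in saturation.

V_G = V_DD·R_2/(R_1+R_2) = 13×22/69 = 4.14 V.
Assume saturation: I_D = (k_n/2)(V_GS − V_t)² with V_GS = V_G − I_D·R_S = 4.14 − 1.5·I_D.
Substituting gives 1.46·I_D² − 7.35·I_D + 6.89 = 0, with roots I_D = 1.25 or 3.78 mA.
The root I_D = 3.78 mA gives V_GS = -1.52 V ≤ V_t, so take I_D = 1.25 mA.
Then V_GS = 2.27 V and V_DS = V_DD − I_D(R_D+R_S) = 13 − 1.25×6.2 = 5.27 V.
Saturation requires V_DS ≥ V_GS − V_t = 1.38 V; 5.27 ≥ 1.38 ✓.

I_D ≈ 1.2 mA, V_DS ≈ 5.3 V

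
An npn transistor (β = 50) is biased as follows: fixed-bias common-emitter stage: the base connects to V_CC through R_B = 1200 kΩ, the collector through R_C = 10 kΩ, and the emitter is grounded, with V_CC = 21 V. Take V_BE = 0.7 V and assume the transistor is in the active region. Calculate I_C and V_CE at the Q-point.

Base loop: V_CC = I_B·R_B + V_BE, so I_B = (21 − 0.7)/1200 kΩ = 0.0169 mA.
In the active region I_C = β·I_B = 50 × 0.0169 = 0.846 mA.
Collector loop: V_CE = V_CC − I_C·R_C = 21 − 0.846×10 = 12.5 V.
Since V_CE = 12.5 V > V_CE(sat) ≈ 0.2 V, the transistor is in the active region as assumed.

I_C ≈ 0.85 mA, V_CE ≈ 13 V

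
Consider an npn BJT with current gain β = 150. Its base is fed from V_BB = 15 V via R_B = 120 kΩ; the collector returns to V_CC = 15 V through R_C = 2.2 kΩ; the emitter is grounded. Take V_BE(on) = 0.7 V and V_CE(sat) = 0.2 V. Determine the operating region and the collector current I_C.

Assume active: I_B = (15 − 0.7)/120 = 0.119 mA, giving I_C = β·I_B = 17.9 mA.
But then V_CE = 15 − 17.9×2.2 = -24.3 V < V_CE(sat) = 0.2 V — impossible in the active region.
So the transistor is saturated. With V_CE = 0.2 V, I_C = (V_CC − 0.2)/R_C = 14.8/2.2 = 6.73 mA.
Check: β·I_B = 17.9 mA > I_C = 6.73 mA, confirming saturation.

saturation; I_C ≈ 6.7 mA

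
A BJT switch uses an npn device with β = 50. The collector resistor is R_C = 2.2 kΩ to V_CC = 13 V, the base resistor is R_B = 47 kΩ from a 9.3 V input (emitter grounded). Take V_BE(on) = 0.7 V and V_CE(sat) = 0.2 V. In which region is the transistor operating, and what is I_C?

saturation; I_C ≈ 5.8 mA

Assume active: I_B = (9.3 − 0.7)/47 = 0.183 mA, giving I_C = β·I_B = 9.15 mA.
But then V_CE = 13 − 9.15×2.2 = -7.13 V < V_CE(sat) = 0.2 V — impossible in the active region.
So the transistor is saturated. With V_CE = 0.2 V, I_C = (V_CC − 0.2)/R_C = 12.8/2.2 = 5.82 mA.
Check: β·I_B = 9.15 mA > I_C = 5.82 mA, confirming saturation.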